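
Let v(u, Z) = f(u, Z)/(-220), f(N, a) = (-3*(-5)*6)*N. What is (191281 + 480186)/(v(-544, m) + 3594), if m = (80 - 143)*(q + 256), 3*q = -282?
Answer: 7386137/41982 ≈ 175.94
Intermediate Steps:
q = -94 (q = (1/3)*(-282) = -94)
m = -10206 (m = (80 - 143)*(-94 + 256) = -63*162 = -10206)
f(N, a) = 90*N (f(N, a) = (15*6)*N = 90*N)
v(u, Z) = -9*u/22 (v(u, Z) = (90*u)/(-220) = (90*u)*(-1/220) = -9*u/22)
(191281 + 480186)/(v(-544, m) + 3594) = (191281 + 480186)/(-9/22*(-544) + 3594) = 671467/(2448/11 + 3594) = 671467/(41982/11) = 671467*(11/41982) = 7386137/41982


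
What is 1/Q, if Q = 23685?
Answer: 1/23685 ≈ 4.2221e-5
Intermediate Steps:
1/Q = 1/23685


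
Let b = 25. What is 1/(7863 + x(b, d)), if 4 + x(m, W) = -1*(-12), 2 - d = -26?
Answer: 1/7871 ≈ 0.00012705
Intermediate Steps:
d = 28 (d = 2 - 1*(-26) = 2 + 26 = 28)
x(m, W) = 8 (x(m, W) = -4 - 1*(-12) = -4 + 12 = 8)
1/(7863 + x(b, d)) = 1/(7863 + 8) = 1/7871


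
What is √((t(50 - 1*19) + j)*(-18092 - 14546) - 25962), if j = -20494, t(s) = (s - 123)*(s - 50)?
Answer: √611805986 ≈ 24735.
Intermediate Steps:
t(s) = (-123 + s)*(-50 + s)
√((t(50 - 1*19) + j)*(-18092 - 14546) - 25962) = √(((6150 + (50 - 1*19)² - 173*(50 - 1*19)) - 20494)*(-18092 - 14546) - 25962) = √(((6150 + (50 - 19)² - 173*(50 - 19)) - 20494)*(-32638) - 25962) = √(((6150 + 31² - 173*31) - 20494)*(-32638) - 25962) = √(((6150 + 961 - 5363) - 20494)*(-32638) - 25962) = √((1748 - 20494)*(-32638) - 25962) = √(-18746*(-32638) - 25962) = √(611831948 - 25962) = √611805986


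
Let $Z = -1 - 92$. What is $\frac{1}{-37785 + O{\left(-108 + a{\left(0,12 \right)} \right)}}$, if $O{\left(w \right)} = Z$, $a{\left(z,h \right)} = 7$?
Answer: $- \frac{1}{37878} \approx -2.6401 \cdot 10^{-5}$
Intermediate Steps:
$Z = -93$
$O{\left(w \right)} = -93$
$\frac{1}{-37785 + O{\left(-108 + a{\left(0,12 \right)} \right)}} = \frac{1}{-37785 - 93} = \frac{1}{-37878} = - \frac{1}{37878}$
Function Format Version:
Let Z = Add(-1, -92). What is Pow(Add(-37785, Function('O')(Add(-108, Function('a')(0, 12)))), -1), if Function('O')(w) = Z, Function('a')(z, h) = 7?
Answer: Rational(-1, 37878) ≈ -2.6401e-5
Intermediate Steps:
Z = -93
Function('O')(w) = -93
Pow(Add(-37785, Function('O')(Add(-108, Function('a')(0, 12)))), -1) = Pow(Add(-37785, -93), -1) = Pow(-37878, -1) = Rational(-1, 37878)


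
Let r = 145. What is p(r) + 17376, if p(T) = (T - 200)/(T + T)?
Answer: 1007797/58 ≈ 17376.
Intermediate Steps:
p(T) = (-200 + T)/(2*T) (p(T) = (-200 + T)/((2*T)) = (-200 + T)*(1/(2*T)) = (-200 + T)/(2*T))
p(r) + 17376 = (½)*(-200 + 145)/145 + 17376 = (½)*(1/145)*(-55) + 17376 = -11/58 + 17376 = 1007797/58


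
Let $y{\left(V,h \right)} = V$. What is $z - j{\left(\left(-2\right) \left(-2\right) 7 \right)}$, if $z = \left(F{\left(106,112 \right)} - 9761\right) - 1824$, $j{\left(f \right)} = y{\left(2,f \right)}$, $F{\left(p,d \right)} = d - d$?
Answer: $-11587$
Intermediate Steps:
$F{\left(p,d \right)} = 0$
$j{\left(f \right)} = 2$
$z = -11585$ ($z = \left(0 - 9761\right) - 1824 = -9761 - 1824 = -11585$)
$z - j{\left(\left(-2\right) \left(-2\right) 7 \right)} = -11585 - 2 = -11587$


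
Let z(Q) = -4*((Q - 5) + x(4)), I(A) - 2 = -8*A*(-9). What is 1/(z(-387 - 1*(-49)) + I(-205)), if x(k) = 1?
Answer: -1/13390 ≈ -7.4683e-5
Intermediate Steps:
I(A) = 2 + 72*A (I(A) = 2 - 8*A*(-9) = 2 + 72*A)
z(Q) = 16 - 4*Q (z(Q) = -4*((Q - 5) + 1) = -4*((-5 + Q) + 1) = -4*(-4 + Q) = 16 - 4*Q)
1/(z(-387 - 1*(-49)) + I(-205)) = 1/((16 - 4*(-387 - 1*(-49))) + (2 + 72*(-205))) = 1/((16 - 4*(-387 + 49)) + (2 - 14760)) = 1/((16 - 4*(-338)) - 14758) = 1/((16 + 1352) - 14758) = 1/(1368 - 14758) = 1/(-13390) = -1/13390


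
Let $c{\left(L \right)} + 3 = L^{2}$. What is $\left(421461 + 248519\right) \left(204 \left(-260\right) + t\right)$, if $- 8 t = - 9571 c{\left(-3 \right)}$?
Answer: $-30726455265$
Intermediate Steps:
$c{\left(L \right)} = -3 + L^{2}$
$t = \frac{28713}{4}$ ($t = - \frac{\left(-9571\right) \left(-3 + \left(-3\right)^{2}\right)}{8} = - \frac{\left(-9571\right) \left(-3 + 9\right)}{8} = - \frac{\left(-9571\right) 6}{8} = \left(- \frac{1}{8}\right) \left(-57426\right) = \frac{28713}{4} \approx 7178.3$)
$\left(421461 + 248519\right) \left(204 \left(-260\right) + t\right) = \left(421461 + 248519\right) \left(204 \left(-260\right) + \frac{28713}{4}\right) = 669980 \left(-53040 + \frac{28713}{4}\right) = 669980 \left(- \frac{183447}{4}\right) = -30726455265$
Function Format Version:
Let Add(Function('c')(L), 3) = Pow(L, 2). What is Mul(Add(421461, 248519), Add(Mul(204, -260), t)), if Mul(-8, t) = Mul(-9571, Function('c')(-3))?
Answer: -30726455265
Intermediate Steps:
Function('c')(L) = Add(-3, Pow(L, 2))
t = Rational(28713, 4) (t = Mul(Rational(-1, 8), Mul(-9571, Add(-3, Pow(-3, 2)))) = Mul(Rational(-1, 8), Mul(-9571, Add(-3, 9))) = Mul(Rational(-1, 8), Mul(-9571, 6)) = Mul(Rational(-1, 8), -57426) = Rational(28713, 4) ≈ 7178.3)
Mul(Add(421461, 248519), Add(Mul(204, -260), t)) = Mul(Add(421461, 248519), Add(Mul(204, -260), Rational(28713, 4))) = Mul(669980, Add(-53040, Rational(28713, 4))) = Mul(669980, Rational(-183447, 4)) = -30726455265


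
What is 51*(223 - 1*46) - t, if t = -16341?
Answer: 25368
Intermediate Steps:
51*(223 - 1*46) - t = 51*(223 - 1*46) - 1*(-16341) = 51*(223 - 46) + 16341 = 51*177 + 16341 = 9027 + 16341 = 25368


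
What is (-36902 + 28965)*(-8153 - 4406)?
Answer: 99680783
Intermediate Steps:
(-36902 + 28965)*(-8153 - 4406) = -7937*(-12559) = 99680783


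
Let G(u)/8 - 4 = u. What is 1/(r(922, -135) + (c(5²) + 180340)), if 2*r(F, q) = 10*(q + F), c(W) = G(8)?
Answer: 1/184371 ≈ 5.4238e-6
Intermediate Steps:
G(u) = 32 + 8*u
c(W) = 96 (c(W) = 32 + 8*8 = 32 + 64 = 96)
r(F, q) = 5*F + 5*q (r(F, q) = (10*(q + F))/2 = (10*(F + q))/2 = (10*F + 10*q)/2 = 5*F + 5*q)
1/(r(922, -135) + (c(5²) + 180340)) = 1/((5*922 + 5*(-135)) + (96 + 180340)) = 1/((4610 - 675) + 180436) = 1/(3935 + 180436) = 1/184371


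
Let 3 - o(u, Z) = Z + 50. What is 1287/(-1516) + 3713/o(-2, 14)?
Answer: -5707415/92476 ≈ -61.718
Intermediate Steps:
o(u, Z) = -47 - Z (o(u, Z) = 3 - (Z + 50) = 3 - (50 + Z) = 3 + (-50 - Z) = -47 - Z)
1287/(-1516) + 3713/o(-2, 14) = 1287/(-1516) + 3713/(-47 - 1*14) = 1287*(-1/1516) + 3713/(-47 - 14) = -1287/1516 + 3713/(-61) = -1287/1516 + 3713*(-1/61) = -1287/1516 - 3713/61 = -5707415/92476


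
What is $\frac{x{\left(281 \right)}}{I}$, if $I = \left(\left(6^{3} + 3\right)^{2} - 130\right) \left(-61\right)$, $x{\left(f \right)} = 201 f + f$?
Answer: $- \frac{56762}{2917691} \approx -0.019454$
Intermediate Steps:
$x{\left(f \right)} = 202 f$
$I = -2917691$ ($I = \left(\left(216 + 3\right)^{2} - 130\right) \left(-61\right) = \left(219^{2} - 130\right) \left(-61\right) = \left(47961 - 130\right) \left(-61\right) = 47831 \left(-61\right) = -2917691$)
$\frac{x{\left(281 \right)}}{I} = \frac{202 \cdot 281}{-2917691} = 56762 \left(- \frac{1}{2917691}\right) = - \frac{56762}{2917691}$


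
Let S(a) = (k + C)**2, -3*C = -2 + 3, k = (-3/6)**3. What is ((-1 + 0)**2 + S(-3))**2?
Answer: 485809/331776 ≈ 1.4643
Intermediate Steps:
k = -1/8 (k = (-3*1/6)**3 = (-1/2)**3 = -1/8 ≈ -0.12500)
C = -1/3 (C = -(-2 + 3)/3 = -1/3*1 = -1/3 ≈ -0.33333)
S(a) = 121/576 (S(a) = (-1/8 - 1/3)**2 = (-11/24)**2 = 121/576)
((-1 + 0)**2 + S(-3))**2 = ((-1 + 0)**2 + 121/576)**2 = ((-1)**2 + 121/576)**2 = (1 + 121/576)**2 = (697/576)**2 = 485809/331776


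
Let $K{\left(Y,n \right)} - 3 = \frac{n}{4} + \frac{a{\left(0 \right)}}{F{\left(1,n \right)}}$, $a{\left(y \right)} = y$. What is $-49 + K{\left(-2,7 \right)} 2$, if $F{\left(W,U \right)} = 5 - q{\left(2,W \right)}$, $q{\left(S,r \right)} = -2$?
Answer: $- \frac{79}{2} \approx -39.5$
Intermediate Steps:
$F{\left(W,U \right)} = 7$ ($F{\left(W,U \right)} = 5 - -2 = 5 + 2 = 7$)
$K{\left(Y,n \right)} = 3 + \frac{n}{4}$ ($K{\left(Y,n \right)} = 3 + \left(\frac{n}{4} + \frac{0}{7}\right) = 3 + \left(n \frac{1}{4} + 0 \cdot \frac{1}{7}\right) = 3 + \left(\frac{n}{4} + 0\right) = 3 + \frac{n}{4}$)
$-49 + K{\left(-2,7 \right)} 2 = -49 + \left(3 + \frac{1}{4} \cdot 7\right) 2 = -49 + \left(3 + \frac{7}{4}\right) 2 = -49 + \frac{19}{4} \cdot 2 = -49 + \frac{19}{2} = - \frac{79}{2}$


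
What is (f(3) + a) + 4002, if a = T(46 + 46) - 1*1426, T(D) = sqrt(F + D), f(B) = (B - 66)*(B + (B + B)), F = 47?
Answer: 2009 + sqrt(139) ≈ 2020.8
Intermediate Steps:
f(B) = 3*B*(-66 + B) (f(B) = (-66 + B)*(B + 2*B) = (-66 + B)*(3*B) = 3*B*(-66 + B))
T(D) = sqrt(47 + D)
a = -1426 + sqrt(139) (a = sqrt(47 + (46 + 46)) - 1*1426 = sqrt(47 + 92) - 1426 = sqrt(139) - 1426 = -1426 + sqrt(139) ≈ -1414.2)
(f(3) + a) + 4002 = (3*3*(-66 + 3) + (-1426 + sqrt(139))) + 4002 = (3*3*(-63) + (-1426 + sqrt(139))) + 4002 = (-567 + (-1426 + sqrt(139))) + 4002 = (-1993 + sqrt(139)) + 4002 = 2009 + sqrt(139)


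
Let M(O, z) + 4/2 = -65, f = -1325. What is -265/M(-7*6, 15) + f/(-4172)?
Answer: 1194355/279524 ≈ 4.2728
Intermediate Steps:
M(O, z) = -67 (M(O, z) = -2 - 65 = -67)
-265/M(-7*6, 15) + f/(-4172) = -265/(-67) - 1325/(-4172) = -265*(-1/67) - 1325*(-1/4172) = 265/67 + 1325/4172 = 1194355/279524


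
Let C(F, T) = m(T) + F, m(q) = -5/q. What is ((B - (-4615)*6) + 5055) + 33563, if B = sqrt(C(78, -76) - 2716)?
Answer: 66308 + I*sqrt(3809177)/38 ≈ 66308.0 + 51.361*I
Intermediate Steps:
C(F, T) = F - 5/T (C(F, T) = -5/T + F = F - 5/T)
B = I*sqrt(3809177)/38 (B = sqrt((78 - 5/(-76)) - 2716) = sqrt((78 - 5*(-1/76)) - 2716) = sqrt((78 + 5/76) - 2716) = sqrt(5933/76 - 2716) = sqrt(-200483/76) = I*sqrt(3809177)/38 ≈ 51.361*I)
((B - (-4615)*6) + 5055) + 33563 = ((I*sqrt(3809177)/38 - (-4615)*6) + 5055) + 33563 = ((I*sqrt(3809177)/38 - 1*(-27690)) + 5055) + 33563 = ((I*sqrt(3809177)/38 + 27690) + 5055) + 33563 = ((27690 + I*sqrt(3809177)/38) + 5055) + 33563 = (32745 + I*sqrt(3809177)/38) + 33563 = 66308 + I*sqrt(3809177)/38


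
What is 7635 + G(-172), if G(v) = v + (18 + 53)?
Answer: 7534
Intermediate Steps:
G(v) = 71 + v (G(v) = v + 71 = 71 + v)
7635 + G(-172) = 7635 + (71 - 172) = 7635 - 101 = 7534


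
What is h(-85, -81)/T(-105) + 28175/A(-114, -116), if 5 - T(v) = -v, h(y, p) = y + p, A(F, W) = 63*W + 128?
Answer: -81281/35900 ≈ -2.2641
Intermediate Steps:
A(F, W) = 128 + 63*W
h(y, p) = p + y
T(v) = 5 + v (T(v) = 5 - (-1)*v = 5 + v)
h(-85, -81)/T(-105) + 28175/A(-114, -116) = (-81 - 85)/(5 - 105) + 28175/(128 + 63*(-116)) = -166/(-100) + 28175/(128 - 7308) = -166*(-1/100) + 28175/(-7180) = 83/50 + 28175*(-1/7180) = 83/50 - 5635/1436 = -81281/35900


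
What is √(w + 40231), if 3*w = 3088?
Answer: √371343/3 ≈ 203.13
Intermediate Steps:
w = 3088/3 (w = (⅓)*3088 = 3088/3 ≈ 1029.3)
√(w + 40231) = √(3088/3 + 40231) = √(123781/3) = √371343/3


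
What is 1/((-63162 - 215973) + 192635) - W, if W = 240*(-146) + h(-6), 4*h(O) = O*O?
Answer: 3030181499/86500 ≈ 35031.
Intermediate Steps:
h(O) = O²/4 (h(O) = (O*O)/4 = O²/4)
W = -35031 (W = 240*(-146) + (¼)*(-6)² = -35040 + (¼)*36 = -35040 + 9 = -35031)
1/((-63162 - 215973) + 192635) - W = 1/((-63162 - 215973) + 192635) - 1*(-35031) = 1/(-279135 + 192635) + 35031 = 1/(-86500) + 35031 = -1/86500 + 35031 = 3030181499/86500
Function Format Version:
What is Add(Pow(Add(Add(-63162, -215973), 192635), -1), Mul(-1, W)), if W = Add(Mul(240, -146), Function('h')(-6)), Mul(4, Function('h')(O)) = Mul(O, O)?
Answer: Rational(3030181499, 86500) ≈ 35031.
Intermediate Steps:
Function('h')(O) = Mul(Rational(1, 4), Pow(O, 2)) (Function('h')(O) = Mul(Rational(1, 4), Mul(O, O)) = Mul(Rational(1, 4), Pow(O, 2)))
W = -35031 (W = Add(Mul(240, -146), Mul(Rational(1, 4), Pow(-6, 2))) = Add(-35040, Mul(Rational(1, 4), 36)) = Add(-35040, 9) = -35031)
Add(Pow(Add(Add(-63162, -215973), 192635), -1), Mul(-1, W)) = Add(Pow(Add(Add(-63162, -215973), 192635), -1), Mul(-1, -35031)) = Add(Pow(Add(-279135, 192635), -1), 35031) = Add(Pow(-86500, -1), 35031) = Add(Rational(-1, 86500), 35031) = Rational(3030181499, 86500)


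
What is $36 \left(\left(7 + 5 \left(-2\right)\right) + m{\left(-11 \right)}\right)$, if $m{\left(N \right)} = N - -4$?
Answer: $-360$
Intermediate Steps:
$m{\left(N \right)} = 4 + N$ ($m{\left(N \right)} = N + 4 = 4 + N$)
$36 \left(\left(7 + 5 \left(-2\right)\right) + m{\left(-11 \right)}\right) = 36 \left(\left(7 + 5 \left(-2\right)\right) + \left(4 - 11\right)\right) = 36 \left(\left(7 - 10\right) - 7\right) = 36 \left(-3 - 7\right) = 36 \left(-10\right) = -360$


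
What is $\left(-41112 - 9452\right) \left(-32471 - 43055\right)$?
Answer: $3818896664$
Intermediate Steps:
$\left(-41112 - 9452\right) \left(-32471 - 43055\right) = \left(-50564\right) \left(-75526\right) = 3818896664$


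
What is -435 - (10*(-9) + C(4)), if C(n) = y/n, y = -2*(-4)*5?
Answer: -355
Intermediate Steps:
y = 40 (y = 8*5 = 40)
C(n) = 40/n
-435 - (10*(-9) + C(4)) = -435 - (10*(-9) + 40/4) = -435 - (-90 + 40*(1/4)) = -435 - (-90 + 10) = -435 - 1*(-80) = -435 + 80 = -355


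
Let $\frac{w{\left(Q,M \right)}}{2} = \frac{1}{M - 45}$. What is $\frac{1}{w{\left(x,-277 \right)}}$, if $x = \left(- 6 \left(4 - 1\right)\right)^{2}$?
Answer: $-161$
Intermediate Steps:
$x = 324$ ($x = \left(\left(-6\right) 3\right)^{2} = \left(-18\right)^{2} = 324$)
$w{\left(Q,M \right)} = \frac{2}{-45 + M}$ ($w{\left(Q,M \right)} = \frac{2}{M - 45} = \frac{2}{-45 + M}$)
$\frac{1}{w{\left(x,-277 \right)}} = \frac{1}{2 \frac{1}{-45 - 277}} = \frac{1}{2 \frac{1}{-322}} = \frac{1}{2 \left(- \frac{1}{322}\right)} = \frac{1}{- \frac{1}{161}} = -161$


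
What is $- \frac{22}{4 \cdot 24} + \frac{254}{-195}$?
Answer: $- \frac{1593}{1040} \approx -1.5317$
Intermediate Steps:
$- \frac{22}{4 \cdot 24} + \frac{254}{-195} = - \frac{22}{96} + 254 \left(- \frac{1}{195}\right) = \left(-22\right) \frac{1}{96} - \frac{254}{195} = - \frac{11}{48} - \frac{254}{195} = - \frac{1593}{1040}$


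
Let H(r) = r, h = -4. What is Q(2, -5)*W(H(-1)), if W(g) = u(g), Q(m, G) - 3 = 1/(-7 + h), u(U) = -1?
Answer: -32/11 ≈ -2.9091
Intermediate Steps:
Q(m, G) = 32/11 (Q(m, G) = 3 + 1/(-7 - 4) = 3 + 1/(-11) = 3 - 1/11 = 32/11)
W(g) = -1
Q(2, -5)*W(H(-1)) = (32/11)*(-1) = -32/11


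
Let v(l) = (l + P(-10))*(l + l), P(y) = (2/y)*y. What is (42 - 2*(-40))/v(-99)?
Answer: 61/9603 ≈ 0.0063522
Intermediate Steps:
P(y) = 2
v(l) = 2*l*(2 + l) (v(l) = (l + 2)*(l + l) = (2 + l)*(2*l) = 2*l*(2 + l))
(42 - 2*(-40))/v(-99) = (42 - 2*(-40))/((2*(-99)*(2 - 99))) = (42 + 80)/((2*(-99)*(-97))) = 122/19206 = 122*(1/19206) = 61/9603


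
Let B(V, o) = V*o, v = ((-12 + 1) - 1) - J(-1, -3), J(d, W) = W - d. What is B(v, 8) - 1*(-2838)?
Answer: 2758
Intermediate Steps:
v = -10 (v = ((-12 + 1) - 1) - (-3 - 1*(-1)) = (-11 - 1) - (-3 + 1) = -12 - 1*(-2) = -12 + 2 = -10)
B(v, 8) - 1*(-2838) = -10*8 - 1*(-2838) = -80 + 2838 = 2758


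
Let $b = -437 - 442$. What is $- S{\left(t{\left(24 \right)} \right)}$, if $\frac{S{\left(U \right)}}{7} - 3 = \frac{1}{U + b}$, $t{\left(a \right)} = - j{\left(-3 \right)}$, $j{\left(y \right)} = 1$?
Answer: $- \frac{18473}{880} \approx -20.992$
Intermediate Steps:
$b = -879$ ($b = -437 - 442 = -879$)
$t{\left(a \right)} = -1$ ($t{\left(a \right)} = \left(-1\right) 1 = -1$)
$S{\left(U \right)} = 21 + \frac{7}{-879 + U}$ ($S{\left(U \right)} = 21 + \frac{7}{U - 879} = 21 + \frac{7}{-879 + U}$)
$- S{\left(t{\left(24 \right)} \right)} = - \frac{7 \left(-2636 + 3 \left(-1\right)\right)}{-879 - 1} = - \frac{7 \left(-2636 - 3\right)}{-880} = - \frac{7 \left(-1\right) \left(-2639\right)}{880} = \left(-1\right) \frac{18473}{880} = - \frac{18473}{880}$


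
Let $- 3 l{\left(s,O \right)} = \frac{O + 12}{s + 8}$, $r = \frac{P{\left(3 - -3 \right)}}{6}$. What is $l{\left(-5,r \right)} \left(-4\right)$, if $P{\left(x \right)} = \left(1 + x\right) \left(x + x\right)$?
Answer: $\frac{104}{9} \approx 11.556$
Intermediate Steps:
$P{\left(x \right)} = 2 x \left(1 + x\right)$ ($P{\left(x \right)} = \left(1 + x\right) 2 x = 2 x \left(1 + x\right)$)
$r = 14$ ($r = \frac{2 \left(3 - -3\right) \left(1 + \left(3 - -3\right)\right)}{6} = 2 \left(3 + 3\right) \left(1 + \left(3 + 3\right)\right) \frac{1}{6} = 2 \cdot 6 \left(1 + 6\right) \frac{1}{6} = 2 \cdot 6 \cdot 7 \cdot \frac{1}{6} = 84 \cdot \frac{1}{6} = 14$)
$l{\left(s,O \right)} = - \frac{12 + O}{3 \left(8 + s\right)}$ ($l{\left(s,O \right)} = - \frac{\left(O + 12\right) \frac{1}{s + 8}}{3} = - \frac{\left(12 + O\right) \frac{1}{8 + s}}{3} = - \frac{\frac{1}{8 + s} \left(12 + O\right)}{3} = - \frac{12 + O}{3 \left(8 + s\right)}$)
$l{\left(-5,r \right)} \left(-4\right) = \frac{-12 - 14}{3 \left(8 - 5\right)} \left(-4\right) = \frac{-12 - 14}{3 \cdot 3} \left(-4\right) = \frac{1}{3} \cdot \frac{1}{3} \left(-26\right) \left(-4\right) = \left(- \frac{26}{9}\right) \left(-4\right) = \frac{104}{9}$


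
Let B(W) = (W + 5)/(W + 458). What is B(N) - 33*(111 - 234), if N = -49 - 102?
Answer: 1245967/307 ≈ 4058.5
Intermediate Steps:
N = -151
B(W) = (5 + W)/(458 + W)
B(N) - 33*(111 - 234) = (5 - 151)/(458 - 151) - 33*(111 - 234) = -146/307 - 33*(-123) = (1/307)*(-146) - 1*(-4059) = -146/307 + 4059 = 1245967/307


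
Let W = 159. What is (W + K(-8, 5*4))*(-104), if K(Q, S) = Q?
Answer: -15704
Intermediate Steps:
(W + K(-8, 5*4))*(-104) = (159 - 8)*(-104) = 151*(-104) = -15704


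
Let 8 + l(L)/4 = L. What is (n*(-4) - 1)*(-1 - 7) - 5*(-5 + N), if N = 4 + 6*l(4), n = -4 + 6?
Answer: 557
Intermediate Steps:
l(L) = -32 + 4*L
n = 2
N = -92 (N = 4 + 6*(-32 + 4*4) = 4 + 6*(-32 + 16) = 4 + 6*(-16) = 4 - 96 = -92)
(n*(-4) - 1)*(-1 - 7) - 5*(-5 + N) = (2*(-4) - 1)*(-1 - 7) - 5*(-5 - 92) = (-8 - 1)*(-8) - 5*(-97) = -9*(-8) + 485 = 72 + 485 = 557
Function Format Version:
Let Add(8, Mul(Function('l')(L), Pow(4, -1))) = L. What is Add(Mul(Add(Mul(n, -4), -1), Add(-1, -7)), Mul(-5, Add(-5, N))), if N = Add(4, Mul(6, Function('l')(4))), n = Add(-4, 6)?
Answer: 557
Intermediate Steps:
Function('l')(L) = Add(-32, Mul(4, L))
n = 2
N = -92 (N = Add(4, Mul(6, Add(-32, Mul(4, 4)))) = Add(4, Mul(6, Add(-32, 16))) = Add(4, Mul(6, -16)) = Add(4, -96) = -92)
Add(Mul(Add(Mul(n, -4), -1), Add(-1, -7)), Mul(-5, Add(-5, N))) = Add(Mul(Add(Mul(2, -4), -1), Add(-1, -7)), Mul(-5, Add(-5, -92))) = Add(Mul(Add(-8, -1), -8), Mul(-5, -97)) = Add(Mul(-9, -8), 485) = Add(72, 485) = 557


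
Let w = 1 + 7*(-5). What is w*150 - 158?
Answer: -5258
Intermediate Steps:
w = -34 (w = 1 - 35 = -34)
w*150 - 158 = -34*150 - 158 = -5100 - 158 = -5258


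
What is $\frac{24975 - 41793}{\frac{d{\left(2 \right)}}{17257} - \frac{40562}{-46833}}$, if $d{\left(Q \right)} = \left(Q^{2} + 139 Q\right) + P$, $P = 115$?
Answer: $- \frac{13592258508258}{718571135} \approx -18916.0$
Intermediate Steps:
$d{\left(Q \right)} = 115 + Q^{2} + 139 Q$ ($d{\left(Q \right)} = \left(Q^{2} + 139 Q\right) + 115 = 115 + Q^{2} + 139 Q$)
$\frac{24975 - 41793}{\frac{d{\left(2 \right)}}{17257} - \frac{40562}{-46833}} = \frac{24975 - 41793}{\frac{115 + 2^{2} + 139 \cdot 2}{17257} - \frac{40562}{-46833}} = - \frac{16818}{\left(115 + 4 + 278\right) \frac{1}{17257} - - \frac{40562}{46833}} = - \frac{16818}{397 \cdot \frac{1}{17257} + \frac{40562}{46833}} = - \frac{16818}{\frac{397}{17257} + \frac{40562}{46833}} = - \frac{16818}{\frac{718571135}{808197081}} = \left(-16818\right) \frac{808197081}{718571135} = - \frac{13592258508258}{718571135}$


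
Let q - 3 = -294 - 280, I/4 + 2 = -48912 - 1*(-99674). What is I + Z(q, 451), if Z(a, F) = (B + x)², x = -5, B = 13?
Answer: 203104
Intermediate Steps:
I = 203040 (I = -8 + 4*(-48912 - 1*(-99674)) = -8 + 4*(-48912 + 99674) = -8 + 4*50762 = -8 + 203048 = 203040)
q = -571 (q = 3 + (-294 - 280) = 3 - 574 = -571)
Z(a, F) = 64 (Z(a, F) = (13 - 5)² = 8² = 64)
I + Z(q, 451) = 203040 + 64 = 203104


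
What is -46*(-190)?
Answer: 8740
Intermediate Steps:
-46*(-190) = -1*(-8740) = 8740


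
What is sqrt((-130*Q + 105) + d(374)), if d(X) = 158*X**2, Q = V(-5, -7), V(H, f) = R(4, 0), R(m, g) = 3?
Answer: sqrt(22100123) ≈ 4701.1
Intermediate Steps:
V(H, f) = 3
Q = 3
sqrt((-130*Q + 105) + d(374)) = sqrt((-130*3 + 105) + 158*374**2) = sqrt((-390 + 105) + 158*139876) = sqrt(-285 + 22100408) = sqrt(22100123)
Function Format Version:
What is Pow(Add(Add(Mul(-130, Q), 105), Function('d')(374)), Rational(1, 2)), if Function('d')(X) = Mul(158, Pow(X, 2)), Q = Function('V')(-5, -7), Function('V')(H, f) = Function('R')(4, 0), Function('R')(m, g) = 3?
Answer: Pow(22100123, Rational(1, 2)) ≈ 4701.1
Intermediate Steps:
Function('V')(H, f) = 3
Q = 3
Pow(Add(Add(Mul(-130, Q), 105), Function('d')(374)), Rational(1, 2)) = Pow(Add(Add(Mul(-130, 3), 105), Mul(158, Pow(374, 2))), Rational(1, 2)) = Pow(Add(Add(-390, 105), Mul(158, 139876)), Rational(1, 2)) = Pow(Add(-285, 22100408), Rational(1, 2)) = Pow(22100123, Rational(1, 2))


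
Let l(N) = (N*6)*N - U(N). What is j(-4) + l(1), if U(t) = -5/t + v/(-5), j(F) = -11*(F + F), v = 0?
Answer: 99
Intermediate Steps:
j(F) = -22*F
U(t) = -5/t (U(t) = -5/t + 0/(-5) = -5/t + 0*(-⅕) = -5/t + 0 = -5/t)
l(N) = 5/N + 6*N² (l(N) = (N*6)*N - (-5)/N = (6*N)*N + 5/N = 6*N² + 5/N = 5/N + 6*N²)
j(-4) + l(1) = -22*(-4) + (5 + 6*1³)/1 = 88 + 1*(5 + 6*1) = 88 + 1*(5 + 6) = 88 + 1*11 = 88 + 11 = 99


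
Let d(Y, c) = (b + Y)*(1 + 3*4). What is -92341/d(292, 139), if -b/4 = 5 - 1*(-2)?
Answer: -92341/3432 ≈ -26.906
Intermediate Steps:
b = -28 (b = -4*(5 - 1*(-2)) = -4*(5 + 2) = -4*7 = -28)
d(Y, c) = -364 + 13*Y (d(Y, c) = (-28 + Y)*(1 + 3*4) = (-28 + Y)*(1 + 12) = (-28 + Y)*13 = -364 + 13*Y)
-92341/d(292, 139) = -92341/(-364 + 13*292) = -92341/(-364 + 3796) = -92341/3432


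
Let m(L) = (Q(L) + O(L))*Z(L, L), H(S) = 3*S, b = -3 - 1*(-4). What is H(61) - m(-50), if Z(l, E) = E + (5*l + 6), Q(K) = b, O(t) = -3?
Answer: -405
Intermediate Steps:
b = 1 (b = -3 + 4 = 1)
Q(K) = 1
Z(l, E) = 6 + E + 5*l (Z(l, E) = E + (6 + 5*l) = 6 + E + 5*l)
m(L) = -12 - 12*L (m(L) = (1 - 3)*(6 + L + 5*L) = -2*(6 + 6*L) = -12 - 12*L)
H(61) - m(-50) = 3*61 - (-12 - 12*(-50)) = 183 - (-12 + 600) = 183 - 1*588 = 183 - 588 = -405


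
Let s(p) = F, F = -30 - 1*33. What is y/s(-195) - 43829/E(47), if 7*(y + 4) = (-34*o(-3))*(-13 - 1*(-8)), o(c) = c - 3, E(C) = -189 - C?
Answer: 19575917/104076 ≈ 188.09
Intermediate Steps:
o(c) = -3 + c
F = -63 (F = -30 - 33 = -63)
s(p) = -63
y = -1048/7 (y = -4 + ((-34*(-3 - 3))*(-13 - 1*(-8)))/7 = -4 + ((-34*(-6))*(-13 + 8))/7 = -4 + (204*(-5))/7 = -4 + (⅐)*(-1020) = -4 - 1020/7 = -1048/7 ≈ -149.71)
y/s(-195) - 43829/E(47) = -1048/7/(-63) - 43829/(-189 - 1*47) = -1048/7*(-1/63) - 43829/(-189 - 47) = 1048/441 - 43829/(-236) = 1048/441 - 43829*(-1/236) = 1048/441 + 43829/236 = 19575917/104076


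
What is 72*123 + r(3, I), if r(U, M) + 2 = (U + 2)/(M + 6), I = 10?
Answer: 141669/16 ≈ 8854.3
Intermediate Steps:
r(U, M) = -2 + (2 + U)/(6 + M) (r(U, M) = -2 + (U + 2)/(M + 6) = -2 + (2 + U)/(6 + M))
72*123 + r(3, I) = 72*123 + (-10 + 3 - 2*10)/(6 + 10) = 8856 + (-10 + 3 - 20)/16 = 8856 + (1/16)*(-27) = 8856 - 27/16 = 141669/16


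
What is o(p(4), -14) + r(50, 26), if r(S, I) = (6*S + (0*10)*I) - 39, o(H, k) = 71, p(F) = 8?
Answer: 332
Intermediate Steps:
r(S, I) = -39 + 6*S (r(S, I) = (6*S + 0*I) - 39 = (6*S + 0) - 39 = 6*S - 39 = -39 + 6*S)
o(p(4), -14) + r(50, 26) = 71 + (-39 + 6*50) = 71 + (-39 + 300) = 71 + 261 = 332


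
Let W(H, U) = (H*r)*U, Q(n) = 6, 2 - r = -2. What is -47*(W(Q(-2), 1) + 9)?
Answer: -1551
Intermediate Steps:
r = 4 (r = 2 - 1*(-2) = 2 + 2 = 4)
W(H, U) = 4*H*U (W(H, U) = (H*4)*U = (4*H)*U = 4*H*U)
-47*(W(Q(-2), 1) + 9) = -47*(4*6*1 + 9) = -47*(24 + 9) = -47*33 = -1551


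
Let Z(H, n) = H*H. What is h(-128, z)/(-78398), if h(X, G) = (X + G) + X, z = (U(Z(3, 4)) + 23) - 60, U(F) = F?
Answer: 142/39199 ≈ 0.0036225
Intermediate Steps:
Z(H, n) = H**2
z = -28 (z = (3**2 + 23) - 60 = (9 + 23) - 60 = 32 - 60 = -28)
h(X, G) = G + 2*X (h(X, G) = (G + X) + X = G + 2*X)
h(-128, z)/(-78398) = (-28 + 2*(-128))/(-78398) = (-28 - 256)*(-1/78398) = -284*(-1/78398) = 142/39199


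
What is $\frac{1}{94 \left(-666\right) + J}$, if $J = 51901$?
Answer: $- \frac{1}{10703} \approx -9.3432 \cdot 10^{-5}$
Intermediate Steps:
$\frac{1}{94 \left(-666\right) + J} = \frac{1}{94 \left(-666\right) + 51901} = \frac{1}{-62604 + 51901} = \frac{1}{-10703} = - \frac{1}{10703}$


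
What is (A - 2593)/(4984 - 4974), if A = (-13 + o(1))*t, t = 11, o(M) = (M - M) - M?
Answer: -2747/10 ≈ -274.70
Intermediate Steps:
o(M) = -M (o(M) = 0 - M = -M)
A = -154 (A = (-13 - 1*1)*11 = (-13 - 1)*11 = -14*11 = -154)
(A - 2593)/(4984 - 4974) = (-154 - 2593)/(4984 - 4974) = -2747/10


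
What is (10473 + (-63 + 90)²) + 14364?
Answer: 25566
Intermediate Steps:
(10473 + (-63 + 90)²) + 14364 = (10473 + 27²) + 14364 = (10473 + 729) + 14364 = 11202 + 14364 = 25566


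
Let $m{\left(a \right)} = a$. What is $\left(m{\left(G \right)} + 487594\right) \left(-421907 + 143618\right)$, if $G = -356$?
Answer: $-135592975782$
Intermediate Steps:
$\left(m{\left(G \right)} + 487594\right) \left(-421907 + 143618\right) = \left(-356 + 487594\right) \left(-421907 + 143618\right) = 487238 \left(-278289\right) = -135592975782$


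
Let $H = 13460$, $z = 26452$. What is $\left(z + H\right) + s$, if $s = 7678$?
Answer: $47590$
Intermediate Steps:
$\left(z + H\right) + s = \left(26452 + 13460\right) + 7678 = 39912 + 7678 = 47590$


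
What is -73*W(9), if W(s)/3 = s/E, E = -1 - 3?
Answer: 1971/4 ≈ 492.75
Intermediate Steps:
E = -4 (E = -1 - 1*3 = -1 - 3 = -4)
W(s) = -3*s/4 (W(s) = 3*(s/(-4)) = 3*(s*(-¼)) = 3*(-s/4) = -3*s/4)
-73*W(9) = -(-219)*9/4 = -73*(-27/4) = 1971/4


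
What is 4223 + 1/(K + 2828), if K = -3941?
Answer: 4700198/1113 ≈ 4223.0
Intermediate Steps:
4223 + 1/(K + 2828) = 4223 + 1/(-3941 + 2828) = 4223 + 1/(-1113) = 4223 - 1/1113 = 4700198/1113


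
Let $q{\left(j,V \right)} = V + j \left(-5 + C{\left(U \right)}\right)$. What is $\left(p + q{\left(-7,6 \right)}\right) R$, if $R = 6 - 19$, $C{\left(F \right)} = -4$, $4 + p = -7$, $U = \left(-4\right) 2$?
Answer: $-754$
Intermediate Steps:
$U = -8$
$p = -11$ ($p = -4 - 7 = -11$)
$R = -13$ ($R = 6 - 19 = -13$)
$q{\left(j,V \right)} = V - 9 j$ ($q{\left(j,V \right)} = V + j \left(-5 - 4\right) = V + j \left(-9\right) = V - 9 j$)
$\left(p + q{\left(-7,6 \right)}\right) R = \left(-11 + \left(6 - -63\right)\right) \left(-13\right) = \left(-11 + \left(6 + 63\right)\right) \left(-13\right) = \left(-11 + 69\right) \left(-13\right) = 58 \left(-13\right) = -754$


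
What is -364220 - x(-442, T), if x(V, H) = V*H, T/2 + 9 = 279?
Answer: -125540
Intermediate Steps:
T = 540 (T = -18 + 2*279 = -18 + 558 = 540)
x(V, H) = H*V
-364220 - x(-442, T) = -364220 - 540*(-442) = -364220 - 1*(-238680) = -364220 + 238680 = -125540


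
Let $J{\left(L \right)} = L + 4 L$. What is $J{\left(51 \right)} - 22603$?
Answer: $-22348$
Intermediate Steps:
$J{\left(L \right)} = 5 L$
$J{\left(51 \right)} - 22603 = 5 \cdot 51 - 22603 = 255 - 22603 = -22348$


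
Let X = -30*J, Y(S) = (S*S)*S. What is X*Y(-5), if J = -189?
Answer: -708750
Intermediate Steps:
Y(S) = S**3 (Y(S) = S**2*S = S**3)
X = 5670 (X = -30*(-189) = 5670)
X*Y(-5) = 5670*(-5)**3 = 5670*(-125) = -708750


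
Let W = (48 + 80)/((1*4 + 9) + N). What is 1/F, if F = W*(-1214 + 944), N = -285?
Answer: 17/2160 ≈ 0.0078704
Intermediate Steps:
W = -8/17 (W = (48 + 80)/((1*4 + 9) - 285) = 128/((4 + 9) - 285) = 128/(13 - 285) = 128/(-272) = 128*(-1/272) = -8/17 ≈ -0.47059)
F = 2160/17 (F = -8*(-1214 + 944)/17 = -8/17*(-270) = 2160/17 ≈ 127.06)
1/F = 1/(2160/17) = 17/2160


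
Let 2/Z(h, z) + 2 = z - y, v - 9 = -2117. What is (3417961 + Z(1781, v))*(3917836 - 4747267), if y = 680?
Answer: -439419235487446/155 ≈ -2.8350e+12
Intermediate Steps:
v = -2108 (v = 9 - 2117 = -2108)
Z(h, z) = 2/(-682 + z) (Z(h, z) = 2/(-2 + (z - 1*680)) = 2/(-2 + (z - 680)) = 2/(-2 + (-680 + z)) = 2/(-682 + z))
(3417961 + Z(1781, v))*(3917836 - 4747267) = (3417961 + 2/(-682 - 2108))*(3917836 - 4747267) = (3417961 + 2/(-2790))*(-829431) = (3417961 + 2*(-1/2790))*(-829431) = (3417961 - 1/1395)*(-829431) = (4768055594/1395)*(-829431) = -439419235487446/155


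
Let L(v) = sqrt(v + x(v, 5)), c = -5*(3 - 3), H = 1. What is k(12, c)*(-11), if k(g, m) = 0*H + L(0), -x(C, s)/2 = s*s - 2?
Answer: -11*I*sqrt(46) ≈ -74.606*I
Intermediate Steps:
x(C, s) = 4 - 2*s**2 (x(C, s) = -2*(s*s - 2) = -2*(s**2 - 2) = -2*(-2 + s**2) = 4 - 2*s**2)
c = 0 (c = -5*0 = 0)
L(v) = sqrt(-46 + v) (L(v) = sqrt(v + (4 - 2*5**2)) = sqrt(v + (4 - 2*25)) = sqrt(v + (4 - 50)) = sqrt(v - 46) = sqrt(-46 + v))
k(g, m) = I*sqrt(46) (k(g, m) = 0*1 + sqrt(-46 + 0) = 0 + sqrt(-46) = 0 + I*sqrt(46) = I*sqrt(46))
k(12, c)*(-11) = (I*sqrt(46))*(-11) = -11*I*sqrt(46)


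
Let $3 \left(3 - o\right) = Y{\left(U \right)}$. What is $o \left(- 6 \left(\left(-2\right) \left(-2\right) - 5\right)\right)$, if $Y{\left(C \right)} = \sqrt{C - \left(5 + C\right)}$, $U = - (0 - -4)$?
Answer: $18 - 2 i \sqrt{5} \approx 18.0 - 4.4721 i$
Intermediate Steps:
$U = -4$ ($U = - (0 + 4) = \left(-1\right) 4 = -4$)
$Y{\left(C \right)} = i \sqrt{5}$ ($Y{\left(C \right)} = \sqrt{-5} = i \sqrt{5}$)
$o = 3 - \frac{i \sqrt{5}}{3} \approx 3.0 - 0.74536 i$
$o \left(- 6 \left(\left(-2\right) \left(-2\right) - 5\right)\right) = \left(3 - \frac{i \sqrt{5}}{3}\right) \left(- 6 \left(\left(-2\right) \left(-2\right) - 5\right)\right) = \left(3 - \frac{i \sqrt{5}}{3}\right) \left(- 6 \left(4 - 5\right)\right) = \left(3 - \frac{i \sqrt{5}}{3}\right) \left(\left(-6\right) \left(-1\right)\right) = \left(3 - \frac{i \sqrt{5}}{3}\right) 6 = 18 - 2 i \sqrt{5}$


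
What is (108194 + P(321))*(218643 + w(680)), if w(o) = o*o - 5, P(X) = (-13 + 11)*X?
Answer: 73246998976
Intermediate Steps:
P(X) = -2*X
w(o) = -5 + o**2 (w(o) = o**2 - 5 = -5 + o**2)
(108194 + P(321))*(218643 + w(680)) = (108194 - 2*321)*(218643 + (-5 + 680**2)) = (108194 - 642)*(218643 + (-5 + 462400)) = 107552*(218643 + 462395) = 107552*681038 = 73246998976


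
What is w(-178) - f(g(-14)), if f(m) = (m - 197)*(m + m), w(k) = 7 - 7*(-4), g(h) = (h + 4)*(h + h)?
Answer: -46445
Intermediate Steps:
g(h) = 2*h*(4 + h) (g(h) = (4 + h)*(2*h) = 2*h*(4 + h))
w(k) = 35 (w(k) = 7 + 28 = 35)
f(m) = 2*m*(-197 + m) (f(m) = (-197 + m)*(2*m) = 2*m*(-197 + m))
w(-178) - f(g(-14)) = 35 - 2*2*(-14)*(4 - 14)*(-197 + 2*(-14)*(4 - 14)) = 35 - 2*2*(-14)*(-10)*(-197 + 2*(-14)*(-10)) = 35 - 2*280*(-197 + 280) = 35 - 2*280*83 = 35 - 1*46480 = 35 - 46480 = -46445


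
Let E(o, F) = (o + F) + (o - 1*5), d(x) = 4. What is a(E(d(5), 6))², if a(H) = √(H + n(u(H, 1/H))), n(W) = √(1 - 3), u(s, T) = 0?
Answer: 9 + I*√2 ≈ 9.0 + 1.4142*I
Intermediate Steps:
n(W) = I*√2 (n(W) = √(-2) = I*√2)
E(o, F) = -5 + F + 2*o (E(o, F) = (F + o) + (o - 5) = (F + o) + (-5 + o) = -5 + F + 2*o)
a(H) = √(H + I*√2)
a(E(d(5), 6))² = (√((-5 + 6 + 2*4) + I*√2))² = (√((-5 + 6 + 8) + I*√2))² = (√(9 + I*√2))² = 9 + I*√2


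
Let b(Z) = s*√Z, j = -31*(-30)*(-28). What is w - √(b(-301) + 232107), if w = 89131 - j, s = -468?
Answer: 115171 - √(232107 - 468*I*√301) ≈ 1.1469e+5 + 8.4254*I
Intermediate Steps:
j = -26040 (j = 930*(-28) = -26040)
b(Z) = -468*√Z
w = 115171 (w = 89131 - 1*(-26040) = 89131 + 26040 = 115171)
w - √(b(-301) + 232107) = 115171 - √(-468*I*√301 + 232107) = 115171 - √(232107 - 468*I*√301)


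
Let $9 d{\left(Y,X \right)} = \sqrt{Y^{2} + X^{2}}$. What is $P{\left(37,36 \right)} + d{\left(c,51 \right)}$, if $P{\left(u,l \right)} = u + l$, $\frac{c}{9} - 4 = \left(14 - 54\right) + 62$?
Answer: $73 + \frac{\sqrt{6373}}{3} \approx 99.61$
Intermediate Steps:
$c = 234$ ($c = 36 + 9 \left(\left(14 - 54\right) + 62\right) = 36 + 9 \left(-40 + 62\right) = 36 + 9 \cdot 22 = 36 + 198 = 234$)
$d{\left(Y,X \right)} = \frac{\sqrt{X^{2} + Y^{2}}}{9}$ ($d{\left(Y,X \right)} = \frac{\sqrt{Y^{2} + X^{2}}}{9} = \frac{\sqrt{X^{2} + Y^{2}}}{9}$)
$P{\left(u,l \right)} = l + u$
$P{\left(37,36 \right)} + d{\left(c,51 \right)} = \left(36 + 37\right) + \frac{\sqrt{51^{2} + 234^{2}}}{9} = 73 + \frac{\sqrt{2601 + 54756}}{9} = 73 + \frac{\sqrt{57357}}{9} = 73 + \frac{3 \sqrt{6373}}{9} = 73 + \frac{\sqrt{6373}}{3}$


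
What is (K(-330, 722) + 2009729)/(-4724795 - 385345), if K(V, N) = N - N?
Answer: -2009729/5110140 ≈ -0.39328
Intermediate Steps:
K(V, N) = 0
(K(-330, 722) + 2009729)/(-4724795 - 385345) = (0 + 2009729)/(-4724795 - 385345) = 2009729/(-5110140) = 2009729*(-1/5110140) = -2009729/5110140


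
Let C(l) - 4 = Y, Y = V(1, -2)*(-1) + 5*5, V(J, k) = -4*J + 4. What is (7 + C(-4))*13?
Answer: 468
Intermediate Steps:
V(J, k) = 4 - 4*J
Y = 25 (Y = (4 - 4*1)*(-1) + 5*5 = (4 - 4)*(-1) + 25 = 0*(-1) + 25 = 0 + 25 = 25)
C(l) = 29 (C(l) = 4 + 25 = 29)
(7 + C(-4))*13 = (7 + 29)*13 = 36*13 = 468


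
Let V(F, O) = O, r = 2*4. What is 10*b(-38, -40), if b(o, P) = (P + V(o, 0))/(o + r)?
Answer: 40/3 ≈ 13.333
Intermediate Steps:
r = 8
b(o, P) = P/(8 + o) (b(o, P) = (P + 0)/(o + 8) = P/(8 + o))
10*b(-38, -40) = 10*(-40/(8 - 38)) = 10*(-40/(-30)) = 10*(-40*(-1/30)) = 10*(4/3) = 40/3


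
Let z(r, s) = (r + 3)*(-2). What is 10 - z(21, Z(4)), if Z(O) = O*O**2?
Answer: 58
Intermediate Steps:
Z(O) = O**3
z(r, s) = -6 - 2*r (z(r, s) = (3 + r)*(-2) = -6 - 2*r)
10 - z(21, Z(4)) = 10 - (-6 - 2*21) = 10 - (-6 - 42) = 10 - 1*(-48) = 10 + 48 = 58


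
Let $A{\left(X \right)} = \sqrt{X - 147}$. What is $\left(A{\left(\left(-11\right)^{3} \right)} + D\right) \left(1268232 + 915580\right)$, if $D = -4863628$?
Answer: $-10621249189936 + 2183812 i \sqrt{1478} \approx -1.0621 \cdot 10^{13} + 8.3956 \cdot 10^{7} i$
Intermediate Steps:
$A{\left(X \right)} = \sqrt{-147 + X}$
$\left(A{\left(\left(-11\right)^{3} \right)} + D\right) \left(1268232 + 915580\right) = \left(\sqrt{-147 + \left(-11\right)^{3}} - 4863628\right) \left(1268232 + 915580\right) = \left(\sqrt{-147 - 1331} - 4863628\right) 2183812 = \left(\sqrt{-1478} - 4863628\right) 2183812 = \left(i \sqrt{1478} - 4863628\right) 2183812 = \left(-4863628 + i \sqrt{1478}\right) 2183812 = -10621249189936 + 2183812 i \sqrt{1478}$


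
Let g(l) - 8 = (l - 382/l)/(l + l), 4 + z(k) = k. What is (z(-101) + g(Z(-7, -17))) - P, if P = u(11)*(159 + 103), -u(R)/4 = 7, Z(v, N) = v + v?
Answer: 1418751/196 ≈ 7238.5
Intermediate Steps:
Z(v, N) = 2*v
z(k) = -4 + k
u(R) = -28 (u(R) = -4*7 = -28)
g(l) = 8 + (l - 382/l)/(2*l) (g(l) = 8 + (l - 382/l)/(l + l) = 8 + (l - 382/l)/((2*l)) = 8 + (l - 382/l)*(1/(2*l)) = 8 + (l - 382/l)/(2*l))
P = -7336 (P = -28*(159 + 103) = -28*262 = -7336)
(z(-101) + g(Z(-7, -17))) - P = ((-4 - 101) + (17/2 - 191/(2*(-7))²)) - 1*(-7336) = (-105 + (17/2 - 191/(-14)²)) + 7336 = (-105 + (17/2 - 191*1/196)) + 7336 = (-105 + (17/2 - 191/196)) + 7336 = (-105 + 1475/196) + 7336 = -19105/196 + 7336 = 1418751/196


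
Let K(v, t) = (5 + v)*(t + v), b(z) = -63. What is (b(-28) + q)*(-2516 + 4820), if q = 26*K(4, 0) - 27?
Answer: 1949184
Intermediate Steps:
q = 909 (q = 26*(4**2 + 5*0 + 5*4 + 0*4) - 27 = 26*(16 + 0 + 20 + 0) - 27 = 26*36 - 27 = 936 - 27 = 909)
(b(-28) + q)*(-2516 + 4820) = (-63 + 909)*(-2516 + 4820) = 846*2304 = 1949184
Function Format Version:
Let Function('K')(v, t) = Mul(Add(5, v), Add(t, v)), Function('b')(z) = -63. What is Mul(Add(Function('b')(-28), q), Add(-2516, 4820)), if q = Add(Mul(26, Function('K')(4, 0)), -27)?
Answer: 1949184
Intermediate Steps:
q = 909 (q = Add(Mul(26, Add(Pow(4, 2), Mul(5, 0), Mul(5, 4), Mul(0, 4))), -27) = Add(Mul(26, Add(16, 0, 20, 0)), -27) = Add(Mul(26, 36), -27) = Add(936, -27) = 909)
Mul(Add(Function('b')(-28), q), Add(-2516, 4820)) = Mul(Add(-63, 909), Add(-2516, 4820)) = Mul(846, 2304) = 1949184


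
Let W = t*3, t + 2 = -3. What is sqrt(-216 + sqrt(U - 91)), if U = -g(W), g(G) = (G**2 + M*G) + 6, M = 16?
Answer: sqrt(-216 + I*sqrt(82)) ≈ 0.308 + 14.7*I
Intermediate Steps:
t = -5 (t = -2 - 3 = -5)
W = -15 (W = -5*3 = -15)
g(G) = 6 + G**2 + 16*G (g(G) = (G**2 + 16*G) + 6 = 6 + G**2 + 16*G)
U = 9 (U = -(6 + (-15)**2 + 16*(-15)) = -(6 + 225 - 240) = -1*(-9) = 9)
sqrt(-216 + sqrt(U - 91)) = sqrt(-216 + sqrt(9 - 91)) = sqrt(-216 + sqrt(-82)) = sqrt(-216 + I*sqrt(82))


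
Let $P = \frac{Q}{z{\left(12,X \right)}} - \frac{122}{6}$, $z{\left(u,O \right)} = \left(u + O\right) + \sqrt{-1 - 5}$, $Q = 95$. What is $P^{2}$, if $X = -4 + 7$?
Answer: $\frac{2 \left(- 62429 i + 12810 \sqrt{6}\right)}{9 \left(- 73 i + 10 \sqrt{6}\right)} \approx 199.62 + 28.538 i$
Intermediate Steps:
$X = 3$
$z{\left(u,O \right)} = O + u + i \sqrt{6}$ ($z{\left(u,O \right)} = \left(O + u\right) + \sqrt{-6} = \left(O + u\right) + i \sqrt{6} = O + u + i \sqrt{6}$)
$P = - \frac{61}{3} + \frac{95}{15 + i \sqrt{6}}$ ($P = \frac{95}{3 + 12 + i \sqrt{6}} - \frac{122}{6} = \frac{95}{15 + i \sqrt{6}} - \frac{61}{3} = - \frac{61}{3} + \frac{95}{15 + i \sqrt{6}} \approx -14.165 - 1.0074 i$)
$P^{2} = \left(\frac{- 61 \sqrt{6} + 630 i}{3 \left(\sqrt{6} - 15 i\right)}\right)^{2} = \frac{\left(- 61 \sqrt{6} + 630 i\right)^{2}}{9 \left(\sqrt{6} - 15 i\right)^{2}}$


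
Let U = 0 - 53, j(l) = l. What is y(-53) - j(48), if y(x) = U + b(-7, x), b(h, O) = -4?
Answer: -105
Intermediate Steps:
U = -53
y(x) = -57 (y(x) = -53 - 4 = -57)
y(-53) - j(48) = -57 - 1*48 = -57 - 48 = -105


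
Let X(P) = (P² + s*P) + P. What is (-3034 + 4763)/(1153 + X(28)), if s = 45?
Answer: 1729/3225 ≈ 0.53612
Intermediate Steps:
X(P) = P² + 46*P (X(P) = (P² + 45*P) + P = P² + 46*P)
(-3034 + 4763)/(1153 + X(28)) = (-3034 + 4763)/(1153 + 28*(46 + 28)) = 1729/(1153 + 28*74) = 1729/(1153 + 2072) = 1729/3225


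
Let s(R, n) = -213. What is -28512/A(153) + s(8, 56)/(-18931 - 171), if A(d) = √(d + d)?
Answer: 213/19102 - 4752*√34/17 ≈ -1629.9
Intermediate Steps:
A(d) = √2*√d (A(d) = √(2*d) = √2*√d)
-28512/A(153) + s(8, 56)/(-18931 - 171) = -28512*√34/102 - 213/(-18931 - 171) = -28512*√34/102 - 213/(-19102) = -28512*√34/102 - 213*(-1/19102) = -4752*√34/17 + 213/19102 = 213/19102 - 4752*√34/17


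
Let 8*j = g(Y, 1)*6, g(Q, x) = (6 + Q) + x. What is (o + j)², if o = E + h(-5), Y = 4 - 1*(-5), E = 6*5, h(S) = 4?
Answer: 2116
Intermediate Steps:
E = 30
Y = 9 (Y = 4 + 5 = 9)
g(Q, x) = 6 + Q + x
o = 34 (o = 30 + 4 = 34)
j = 12 (j = ((6 + 9 + 1)*6)/8 = (16*6)/8 = (⅛)*96 = 12)
(o + j)² = (34 + 12)² = 46² = 2116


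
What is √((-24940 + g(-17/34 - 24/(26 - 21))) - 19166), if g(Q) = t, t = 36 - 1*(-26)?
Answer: 22*I*√91 ≈ 209.87*I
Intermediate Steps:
t = 62 (t = 36 + 26 = 62)
g(Q) = 62
√((-24940 + g(-17/34 - 24/(26 - 21))) - 19166) = √((-24940 + 62) - 19166) = √(-24878 - 19166) = √(-44044) = 22*I*√91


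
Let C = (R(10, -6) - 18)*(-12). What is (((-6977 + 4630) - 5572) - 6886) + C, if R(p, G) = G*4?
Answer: -14301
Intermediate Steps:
R(p, G) = 4*G
C = 504 (C = (4*(-6) - 18)*(-12) = (-24 - 18)*(-12) = -42*(-12) = 504)
(((-6977 + 4630) - 5572) - 6886) + C = (((-6977 + 4630) - 5572) - 6886) + 504 = ((-2347 - 5572) - 6886) + 504 = (-7919 - 6886) + 504 = -14805 + 504 = -14301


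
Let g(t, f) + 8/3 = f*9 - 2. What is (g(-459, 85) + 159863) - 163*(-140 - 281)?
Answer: 687739/3 ≈ 2.2925e+5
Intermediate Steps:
g(t, f) = -14/3 + 9*f (g(t, f) = -8/3 + (f*9 - 2) = -8/3 + (9*f - 2) = -8/3 + (-2 + 9*f) = -14/3 + 9*f)
(g(-459, 85) + 159863) - 163*(-140 - 281) = ((-14/3 + 9*85) + 159863) - 163*(-140 - 281) = ((-14/3 + 765) + 159863) - 163*(-421) = (2281/3 + 159863) + 68623 = 481870/3 + 68623 = 687739/3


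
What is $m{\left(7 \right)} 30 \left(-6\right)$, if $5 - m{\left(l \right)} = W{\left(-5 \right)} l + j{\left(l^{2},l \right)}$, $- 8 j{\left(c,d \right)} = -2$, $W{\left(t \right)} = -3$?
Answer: $-4635$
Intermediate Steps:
$j{\left(c,d \right)} = \frac{1}{4}$ ($j{\left(c,d \right)} = \left(- \frac{1}{8}\right) \left(-2\right) = \frac{1}{4}$)
$m{\left(l \right)} = \frac{19}{4} + 3 l$ ($m{\left(l \right)} = 5 - \left(- 3 l + \frac{1}{4}\right) = 5 - \left(\frac{1}{4} - 3 l\right) = 5 + \left(- \frac{1}{4} + 3 l\right) = \frac{19}{4} + 3 l$)
$m{\left(7 \right)} 30 \left(-6\right) = \left(\frac{19}{4} + 3 \cdot 7\right) 30 \left(-6\right) = \left(\frac{19}{4} + 21\right) 30 \left(-6\right) = \frac{103}{4} \cdot 30 \left(-6\right) = \frac{1545}{2} \left(-6\right) = -4635$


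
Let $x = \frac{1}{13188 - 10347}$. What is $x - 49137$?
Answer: $- \frac{139598216}{2841} \approx -49137.0$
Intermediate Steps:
$x = \frac{1}{2841}$ ($x = \frac{1}{13188 - 10347} = \frac{1}{2841} \approx 0.00035199$)
$x - 49137 = \frac{1}{2841} - 49137 = - \frac{139598216}{2841}$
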